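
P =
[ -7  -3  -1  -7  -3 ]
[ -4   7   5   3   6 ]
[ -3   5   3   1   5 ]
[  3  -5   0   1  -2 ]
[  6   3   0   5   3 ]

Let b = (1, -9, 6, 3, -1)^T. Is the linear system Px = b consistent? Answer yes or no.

Row reduce the augmented matrix [P | b].
R2 ← R2 − (4/7)·R1: [0, 61/7, 39/7, 7, 54/7, -67/7]
R3 ← R3 − (3/7)·R1: [0, 44/7, 24/7, 4, 44/7, 39/7]
R4 ← R4 + (3/7)·R1: [0, -44/7, -3/7, -2, -23/7, 24/7]
R5 ← R5 + (6/7)·R1: [0, 3/7, -6/7, -1, 3/7, -1/7]
R3 ← R3 − (44/61)·R2: [0, 0, -36/61, -64/61, 44/61, 761/61]
R4 ← R4 + (44/61)·R2: [0, 0, 219/61, 186/61, 139/61, -212/61]
R5 ← R5 − (3/61)·R2: [0, 0, -69/61, -82/61, 3/61, 20/61]
R4 ← R4 + (73/12)·R3: [0, 0, 0, -10/3, 20/3, 869/12]
R5 ← R5 − (23/12)·R3: [0, 0, 0, 2/3, -4/3, -283/12]
R5 ← R5 + (1/5)·R4: [0, 0, 0, 0, 0, -91/10]
The echelon form has 5 nonzero rows; the last pivot sits in the augmented column, so rank(P) = 4 but rank([P|b]) = 5.
Since the ranks differ, the system is inconsistent.

no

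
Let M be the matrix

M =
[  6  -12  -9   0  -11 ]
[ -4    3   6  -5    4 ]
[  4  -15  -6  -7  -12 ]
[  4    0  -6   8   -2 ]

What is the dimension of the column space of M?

Row reduce to echelon form.
R2 ← R2 + (2/3)·R1: [0, -5, 0, -5, -10/3]
R3 ← R3 − (2/3)·R1: [0, -7, 0, -7, -14/3]
R4 ← R4 − (2/3)·R1: [0, 8, 0, 8, 16/3]
R3 ← R3 − (7/5)·R2: [0, 0, 0, 0, 0]
R4 ← R4 + (8/5)·R2: [0, 0, 0, 0, 0]
Echelon form has 2 nonzero rows, so rank(M) = 2.
The column space has dimension equal to the rank: 2.

2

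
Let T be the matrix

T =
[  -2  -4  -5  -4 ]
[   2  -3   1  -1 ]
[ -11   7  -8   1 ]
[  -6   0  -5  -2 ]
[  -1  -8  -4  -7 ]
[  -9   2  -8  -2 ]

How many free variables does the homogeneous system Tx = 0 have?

0

Row reduce to echelon form.
R2 ← R2 + R1: [0, -7, -4, -5]
R3 ← R3 − (11/2)·R1: [0, 29, 39/2, 23]
R4 ← R4 − (3)·R1: [0, 12, 10, 10]
R5 ← R5 − (1/2)·R1: [0, -6, -3/2, -5]
R6 ← R6 − (9/2)·R1: [0, 20, 29/2, 16]
R3 ← R3 + (29/7)·R2: [0, 0, 41/14, 16/7]
R4 ← R4 + (12/7)·R2: [0, 0, 22/7, 10/7]
R5 ← R5 − (6/7)·R2: [0, 0, 27/14, -5/7]
R6 ← R6 + (20/7)·R2: [0, 0, 43/14, 12/7]
R4 ← R4 − (44/41)·R3: [0, 0, 0, -42/41]
R5 ← R5 − (27/41)·R3: [0, 0, 0, -91/41]
R6 ← R6 − (43/41)·R3: [0, 0, 0, -28/41]
R5 ← R5 − (13/6)·R4: [0, 0, 0, 0]
R6 ← R6 − (2/3)·R4: [0, 0, 0, 0]
4 nonzero rows, so rank(T) = 4.
T has 4 columns; by rank–nullity, nullity = 4 − 4 = 0.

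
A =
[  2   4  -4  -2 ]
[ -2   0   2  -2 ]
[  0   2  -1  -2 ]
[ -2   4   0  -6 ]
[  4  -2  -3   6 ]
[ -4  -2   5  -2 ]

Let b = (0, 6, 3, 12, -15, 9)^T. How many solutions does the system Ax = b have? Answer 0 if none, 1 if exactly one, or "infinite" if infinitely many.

Row reduce the augmented matrix [A | b].
R2 ← R2 + R1: [0, 4, -2, -4, 6]
R4 ← R4 + R1: [0, 8, -4, -8, 12]
R5 ← R5 − (2)·R1: [0, -10, 5, 10, -15]
R6 ← R6 + (2)·R1: [0, 6, -3, -6, 9]
R3 ← R3 − (1/2)·R2: [0, 0, 0, 0, 0]
R4 ← R4 − (2)·R2: [0, 0, 0, 0, 0]
R5 ← R5 + (5/2)·R2: [0, 0, 0, 0, 0]
R6 ← R6 − (3/2)·R2: [0, 0, 0, 0, 0]
The echelon form has 2 nonzero rows, and every pivot lies in the first 4 columns, so rank(A) = rank([A|b]) = 2.
The system is consistent.
rank = 2 < 4 unknowns, so there are infinitely many solutions.

infinite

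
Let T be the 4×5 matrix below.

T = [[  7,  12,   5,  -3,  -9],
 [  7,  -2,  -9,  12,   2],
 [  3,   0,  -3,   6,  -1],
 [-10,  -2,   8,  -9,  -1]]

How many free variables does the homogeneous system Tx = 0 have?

Row reduce to echelon form.
R2 ← R2 − R1: [0, -14, -14, 15, 11]
R3 ← R3 − (3/7)·R1: [0, -36/7, -36/7, 51/7, 20/7]
R4 ← R4 + (10/7)·R1: [0, 106/7, 106/7, -93/7, -97/7]
R3 ← R3 − (18/49)·R2: [0, 0, 0, 87/49, -58/49]
R4 ← R4 + (53/49)·R2: [0, 0, 0, 144/49, -96/49]
R4 ← R4 − (48/29)·R3: [0, 0, 0, 0, 0]
3 nonzero rows, so rank(T) = 3.
T has 5 columns; by rank–nullity, nullity = 5 − 3 = 2.

2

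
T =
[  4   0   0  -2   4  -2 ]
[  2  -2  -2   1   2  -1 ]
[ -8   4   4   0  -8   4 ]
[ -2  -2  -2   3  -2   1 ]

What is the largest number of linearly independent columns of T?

2

Row reduce to echelon form.
R2 ← R2 − (1/2)·R1: [0, -2, -2, 2, 0, 0]
R3 ← R3 + (2)·R1: [0, 4, 4, -4, 0, 0]
R4 ← R4 + (1/2)·R1: [0, -2, -2, 2, 0, 0]
R3 ← R3 + (2)·R2: [0, 0, 0, 0, 0, 0]
R4 ← R4 − R2: [0, 0, 0, 0, 0, 0]
Echelon form has 2 nonzero rows, so rank(T) = 2.
The rank gives the maximum number of linearly independent columns: 2.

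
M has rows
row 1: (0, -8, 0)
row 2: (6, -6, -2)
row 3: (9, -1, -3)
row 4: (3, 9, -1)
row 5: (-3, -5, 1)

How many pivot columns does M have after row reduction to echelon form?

Row reduce to echelon form.
Swap R1 ↔ R2
R3 ← R3 − (3/2)·R1: [0, 8, 0]
R4 ← R4 − (1/2)·R1: [0, 12, 0]
R5 ← R5 + (1/2)·R1: [0, -8, 0]
R3 ← R3 + R2: [0, 0, 0]
R4 ← R4 + (3/2)·R2: [0, 0, 0]
R5 ← R5 − R2: [0, 0, 0]
Echelon form has 2 nonzero rows, so rank(M) = 2.
Each nonzero row contributes one pivot column: 2 pivot columns.

2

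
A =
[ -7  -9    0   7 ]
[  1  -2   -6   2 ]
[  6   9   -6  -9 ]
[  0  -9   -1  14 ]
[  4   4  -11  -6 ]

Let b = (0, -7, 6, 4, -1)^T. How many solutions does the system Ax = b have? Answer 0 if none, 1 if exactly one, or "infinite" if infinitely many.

Row reduce the augmented matrix [A | b].
R2 ← R2 + (1/7)·R1: [0, -23/7, -6, 3, -7]
R3 ← R3 + (6/7)·R1: [0, 9/7, -6, -3, 6]
R5 ← R5 + (4/7)·R1: [0, -8/7, -11, -2, -1]
R3 ← R3 + (9/23)·R2: [0, 0, -192/23, -42/23, 75/23]
R4 ← R4 − (63/23)·R2: [0, 0, 355/23, 133/23, 533/23]
R5 ← R5 − (8/23)·R2: [0, 0, -205/23, -70/23, 33/23]
R4 ← R4 + (355/192)·R3: [0, 0, 0, 77/32, 1869/64]
R5 ← R5 − (205/192)·R3: [0, 0, 0, -35/32, -131/64]
R5 ← R5 + (5/11)·R4: [0, 0, 0, 0, 247/22]
The echelon form has 5 nonzero rows; the last pivot sits in the augmented column, so rank(A) = 4 but rank([A|b]) = 5.
Since the ranks differ, the system is inconsistent.
It has no solutions.

0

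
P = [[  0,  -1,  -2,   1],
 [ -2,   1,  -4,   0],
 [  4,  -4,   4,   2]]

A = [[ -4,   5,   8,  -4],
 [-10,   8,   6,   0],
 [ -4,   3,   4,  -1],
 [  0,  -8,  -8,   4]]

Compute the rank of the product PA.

First compute PA:
[[ 18, -22, -22,   6],
 [ 14, -14, -26,  12],
 [  8, -16,   8, -12]]
Now row reduce the product.
R2 ← R2 − (7/9)·R1: [0, 28/9, -80/9, 22/3]
R3 ← R3 − (4/9)·R1: [0, -56/9, 160/9, -44/3]
R3 ← R3 + (2)·R2: [0, 0, 0, 0]
2 nonzero rows, so rank(PA) = 2.

2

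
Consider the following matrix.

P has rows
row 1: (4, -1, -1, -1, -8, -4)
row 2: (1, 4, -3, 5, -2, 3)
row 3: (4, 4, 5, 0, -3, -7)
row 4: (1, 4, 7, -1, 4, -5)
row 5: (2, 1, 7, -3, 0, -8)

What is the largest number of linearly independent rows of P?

Row reduce to echelon form.
R2 ← R2 − (1/4)·R1: [0, 17/4, -11/4, 21/4, 0, 4]
R3 ← R3 − R1: [0, 5, 6, 1, 5, -3]
R4 ← R4 − (1/4)·R1: [0, 17/4, 29/4, -3/4, 6, -4]
R5 ← R5 − (1/2)·R1: [0, 3/2, 15/2, -5/2, 4, -6]
R3 ← R3 − (20/17)·R2: [0, 0, 157/17, -88/17, 5, -131/17]
R4 ← R4 − R2: [0, 0, 10, -6, 6, -8]
R5 ← R5 − (6/17)·R2: [0, 0, 144/17, -74/17, 4, -126/17]
R4 ← R4 − (170/157)·R3: [0, 0, 0, -62/157, 92/157, 54/157]
R5 ← R5 − (144/157)·R3: [0, 0, 0, 62/157, -92/157, -54/157]
R5 ← R5 + R4: [0, 0, 0, 0, 0, 0]
Echelon form has 4 nonzero rows, so rank(P) = 4.
The rank gives the maximum number of linearly independent rows: 4.

4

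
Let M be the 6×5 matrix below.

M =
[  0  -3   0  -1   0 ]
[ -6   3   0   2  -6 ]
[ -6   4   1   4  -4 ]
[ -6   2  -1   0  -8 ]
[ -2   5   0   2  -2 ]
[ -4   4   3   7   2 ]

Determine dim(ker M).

Row reduce to echelon form.
Swap R1 ↔ R2
R3 ← R3 − R1: [0, 1, 1, 2, 2]
R4 ← R4 − R1: [0, -1, -1, -2, -2]
R5 ← R5 − (1/3)·R1: [0, 4, 0, 4/3, 0]
R6 ← R6 − (2/3)·R1: [0, 2, 3, 17/3, 6]
R3 ← R3 + (1/3)·R2: [0, 0, 1, 5/3, 2]
R4 ← R4 − (1/3)·R2: [0, 0, -1, -5/3, -2]
R5 ← R5 + (4/3)·R2: [0, 0, 0, 0, 0]
R6 ← R6 + (2/3)·R2: [0, 0, 3, 5, 6]
R4 ← R4 + R3: [0, 0, 0, 0, 0]
R6 ← R6 − (3)·R3: [0, 0, 0, 0, 0]
3 nonzero rows, so rank(M) = 3.
M has 5 columns; by rank–nullity, nullity = 5 − 3 = 2.

2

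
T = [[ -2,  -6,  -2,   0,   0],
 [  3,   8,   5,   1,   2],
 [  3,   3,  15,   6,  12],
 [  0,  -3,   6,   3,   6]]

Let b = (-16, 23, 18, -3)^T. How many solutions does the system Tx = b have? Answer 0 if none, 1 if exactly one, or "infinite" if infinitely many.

Row reduce the augmented matrix [T | b].
R2 ← R2 + (3/2)·R1: [0, -1, 2, 1, 2, -1]
R3 ← R3 + (3/2)·R1: [0, -6, 12, 6, 12, -6]
R3 ← R3 − (6)·R2: [0, 0, 0, 0, 0, 0]
R4 ← R4 − (3)·R2: [0, 0, 0, 0, 0, 0]
The echelon form has 2 nonzero rows, and every pivot lies in the first 5 columns, so rank(T) = rank([T|b]) = 2.
The system is consistent.
rank = 2 < 5 unknowns, so there are infinitely many solutions.

infinite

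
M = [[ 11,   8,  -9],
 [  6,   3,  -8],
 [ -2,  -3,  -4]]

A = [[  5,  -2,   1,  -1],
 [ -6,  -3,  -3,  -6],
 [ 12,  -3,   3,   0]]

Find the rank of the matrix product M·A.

First compute MA:
[[-101, -19, -40, -59],
 [-84,   3, -27, -24],
 [-40,  25,  -5,  20]]
Now row reduce the product.
R2 ← R2 − (84/101)·R1: [0, 1899/101, 633/101, 2532/101]
R3 ← R3 − (40/101)·R1: [0, 3285/101, 1095/101, 4380/101]
R3 ← R3 − (365/211)·R2: [0, 0, 0, 0]
2 nonzero rows, so rank(MA) = 2.

2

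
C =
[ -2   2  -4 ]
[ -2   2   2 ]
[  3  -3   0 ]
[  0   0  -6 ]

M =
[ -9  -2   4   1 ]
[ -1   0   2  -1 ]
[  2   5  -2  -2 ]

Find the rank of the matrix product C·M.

First compute CM:
[[  8, -16,   4,   4],
 [ 20,  14,  -8,  -8],
 [-24,  -6,   6,   6],
 [-12, -30,  12,  12]]
Now row reduce the product.
R2 ← R2 − (5/2)·R1: [0, 54, -18, -18]
R3 ← R3 + (3)·R1: [0, -54, 18, 18]
R4 ← R4 + (3/2)·R1: [0, -54, 18, 18]
R3 ← R3 + R2: [0, 0, 0, 0]
R4 ← R4 + R2: [0, 0, 0, 0]
2 nonzero rows, so rank(CM) = 2.

2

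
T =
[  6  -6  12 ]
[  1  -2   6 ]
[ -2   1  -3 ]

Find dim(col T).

3

Row reduce to echelon form.
R2 ← R2 − (1/6)·R1: [0, -1, 4]
R3 ← R3 + (1/3)·R1: [0, -1, 1]
R3 ← R3 − R2: [0, 0, -3]
Echelon form has 3 nonzero rows, so rank(T) = 3.
The column space has dimension equal to the rank: 3.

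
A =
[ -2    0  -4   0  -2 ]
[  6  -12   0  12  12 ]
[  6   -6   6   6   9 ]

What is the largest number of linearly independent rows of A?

2

Row reduce to echelon form.
R2 ← R2 + (3)·R1: [0, -12, -12, 12, 6]
R3 ← R3 + (3)·R1: [0, -6, -6, 6, 3]
R3 ← R3 − (1/2)·R2: [0, 0, 0, 0, 0]
Echelon form has 2 nonzero rows, so rank(A) = 2.
The rank gives the maximum number of linearly independent rows: 2.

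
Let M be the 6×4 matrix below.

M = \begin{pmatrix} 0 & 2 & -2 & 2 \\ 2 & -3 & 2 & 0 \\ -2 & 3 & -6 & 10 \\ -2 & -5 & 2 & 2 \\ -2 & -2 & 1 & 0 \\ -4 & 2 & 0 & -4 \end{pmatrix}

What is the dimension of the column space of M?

Row reduce to echelon form.
Swap R1 ↔ R2
R3 ← R3 + R1: [0, 0, -4, 10]
R4 ← R4 + R1: [0, -8, 4, 2]
R5 ← R5 + R1: [0, -5, 3, 0]
R6 ← R6 + (2)·R1: [0, -4, 4, -4]
R4 ← R4 + (4)·R2: [0, 0, -4, 10]
R5 ← R5 + (5/2)·R2: [0, 0, -2, 5]
R6 ← R6 + (2)·R2: [0, 0, 0, 0]
R4 ← R4 − R3: [0, 0, 0, 0]
R5 ← R5 − (1/2)·R3: [0, 0, 0, 0]
Echelon form has 3 nonzero rows, so rank(M) = 3.
The column space has dimension equal to the rank: 3.

3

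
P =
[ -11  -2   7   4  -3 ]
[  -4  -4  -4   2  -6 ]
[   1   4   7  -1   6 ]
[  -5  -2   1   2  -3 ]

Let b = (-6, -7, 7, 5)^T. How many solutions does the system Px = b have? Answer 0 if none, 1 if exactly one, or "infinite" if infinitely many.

Row reduce the augmented matrix [P | b].
R2 ← R2 − (4/11)·R1: [0, -36/11, -72/11, 6/11, -54/11, -53/11]
R3 ← R3 + (1/11)·R1: [0, 42/11, 84/11, -7/11, 63/11, 71/11]
R4 ← R4 − (5/11)·R1: [0, -12/11, -24/11, 2/11, -18/11, 85/11]
R3 ← R3 + (7/6)·R2: [0, 0, 0, 0, 0, 5/6]
R4 ← R4 − (1/3)·R2: [0, 0, 0, 0, 0, 28/3]
R4 ← R4 − (56/5)·R3: [0, 0, 0, 0, 0, 0]
The echelon form has 3 nonzero rows; the last pivot sits in the augmented column, so rank(P) = 2 but rank([P|b]) = 3.
Since the ranks differ, the system is inconsistent.
It has no solutions.

0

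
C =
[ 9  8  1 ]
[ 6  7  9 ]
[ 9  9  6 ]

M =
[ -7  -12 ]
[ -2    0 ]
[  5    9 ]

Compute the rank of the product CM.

2

First compute CM:
[[-74, -99],
 [-11,   9],
 [-51, -54]]
Now row reduce the product.
R2 ← R2 − (11/74)·R1: [0, 1755/74]
R3 ← R3 − (51/74)·R1: [0, 1053/74]
R3 ← R3 − (3/5)·R2: [0, 0]
2 nonzero rows, so rank(CM) = 2.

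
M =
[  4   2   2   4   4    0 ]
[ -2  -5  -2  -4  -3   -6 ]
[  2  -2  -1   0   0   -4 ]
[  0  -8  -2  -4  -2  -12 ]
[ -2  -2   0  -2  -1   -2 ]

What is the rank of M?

3

Row reduce to echelon form.
R2 ← R2 + (1/2)·R1: [0, -4, -1, -2, -1, -6]
R3 ← R3 − (1/2)·R1: [0, -3, -2, -2, -2, -4]
R5 ← R5 + (1/2)·R1: [0, -1, 1, 0, 1, -2]
R3 ← R3 − (3/4)·R2: [0, 0, -5/4, -1/2, -5/4, 1/2]
R4 ← R4 − (2)·R2: [0, 0, 0, 0, 0, 0]
R5 ← R5 − (1/4)·R2: [0, 0, 5/4, 1/2, 5/4, -1/2]
R5 ← R5 + R3: [0, 0, 0, 0, 0, 0]
Echelon form has 3 nonzero rows, so rank(M) = 3.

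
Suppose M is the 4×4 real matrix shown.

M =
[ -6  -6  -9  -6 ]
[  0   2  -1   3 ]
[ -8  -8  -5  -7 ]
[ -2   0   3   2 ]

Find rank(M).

3

Row reduce to echelon form.
R3 ← R3 − (4/3)·R1: [0, 0, 7, 1]
R4 ← R4 − (1/3)·R1: [0, 2, 6, 4]
R4 ← R4 − R2: [0, 0, 7, 1]
R4 ← R4 − R3: [0, 0, 0, 0]
Echelon form has 3 nonzero rows, so rank(M) = 3.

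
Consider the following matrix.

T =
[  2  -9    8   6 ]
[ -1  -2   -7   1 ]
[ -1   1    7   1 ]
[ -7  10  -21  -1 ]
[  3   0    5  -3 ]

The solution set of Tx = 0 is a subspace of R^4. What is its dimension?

0

Row reduce to echelon form.
R2 ← R2 + (1/2)·R1: [0, -13/2, -3, 4]
R3 ← R3 + (1/2)·R1: [0, -7/2, 11, 4]
R4 ← R4 + (7/2)·R1: [0, -43/2, 7, 20]
R5 ← R5 − (3/2)·R1: [0, 27/2, -7, -12]
R3 ← R3 − (7/13)·R2: [0, 0, 164/13, 24/13]
R4 ← R4 − (43/13)·R2: [0, 0, 220/13, 88/13]
R5 ← R5 + (27/13)·R2: [0, 0, -172/13, -48/13]
R4 ← R4 − (55/41)·R3: [0, 0, 0, 176/41]
R5 ← R5 + (43/41)·R3: [0, 0, 0, -72/41]
R5 ← R5 + (9/22)·R4: [0, 0, 0, 0]
4 nonzero rows, so rank(T) = 4.
T has 4 columns; by rank–nullity, nullity = 4 − 4 = 0.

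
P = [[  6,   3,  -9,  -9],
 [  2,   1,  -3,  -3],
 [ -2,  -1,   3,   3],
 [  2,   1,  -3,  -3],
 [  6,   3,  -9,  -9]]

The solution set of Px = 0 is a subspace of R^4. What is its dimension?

Row reduce to echelon form.
R2 ← R2 − (1/3)·R1: [0, 0, 0, 0]
R3 ← R3 + (1/3)·R1: [0, 0, 0, 0]
R4 ← R4 − (1/3)·R1: [0, 0, 0, 0]
R5 ← R5 − R1: [0, 0, 0, 0]
1 nonzero row, so rank(P) = 1.
P has 4 columns; by rank–nullity, nullity = 4 − 1 = 3.

3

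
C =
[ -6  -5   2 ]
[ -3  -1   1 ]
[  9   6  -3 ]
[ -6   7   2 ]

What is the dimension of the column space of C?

2

Row reduce to echelon form.
R2 ← R2 − (1/2)·R1: [0, 3/2, 0]
R3 ← R3 + (3/2)·R1: [0, -3/2, 0]
R4 ← R4 − R1: [0, 12, 0]
R3 ← R3 + R2: [0, 0, 0]
R4 ← R4 − (8)·R2: [0, 0, 0]
Echelon form has 2 nonzero rows, so rank(C) = 2.
The column space has dimension equal to the rank: 2.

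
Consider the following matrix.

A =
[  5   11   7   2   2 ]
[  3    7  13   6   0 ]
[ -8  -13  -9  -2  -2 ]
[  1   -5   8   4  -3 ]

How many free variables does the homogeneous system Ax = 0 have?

Row reduce to echelon form.
R2 ← R2 − (3/5)·R1: [0, 2/5, 44/5, 24/5, -6/5]
R3 ← R3 + (8/5)·R1: [0, 23/5, 11/5, 6/5, 6/5]
R4 ← R4 − (1/5)·R1: [0, -36/5, 33/5, 18/5, -17/5]
R3 ← R3 − (23/2)·R2: [0, 0, -99, -54, 15]
R4 ← R4 + (18)·R2: [0, 0, 165, 90, -25]
R4 ← R4 + (5/3)·R3: [0, 0, 0, 0, 0]
3 nonzero rows, so rank(A) = 3.
A has 5 columns; by rank–nullity, nullity = 5 − 3 = 2.

2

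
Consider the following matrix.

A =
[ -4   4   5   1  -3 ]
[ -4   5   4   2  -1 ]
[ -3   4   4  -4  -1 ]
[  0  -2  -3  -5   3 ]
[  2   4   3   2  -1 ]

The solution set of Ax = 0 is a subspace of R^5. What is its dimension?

Row reduce to echelon form.
R2 ← R2 − R1: [0, 1, -1, 1, 2]
R3 ← R3 − (3/4)·R1: [0, 1, 1/4, -19/4, 5/4]
R5 ← R5 + (1/2)·R1: [0, 6, 11/2, 5/2, -5/2]
R3 ← R3 − R2: [0, 0, 5/4, -23/4, -3/4]
R4 ← R4 + (2)·R2: [0, 0, -5, -3, 7]
R5 ← R5 − (6)·R2: [0, 0, 23/2, -7/2, -29/2]
R4 ← R4 + (4)·R3: [0, 0, 0, -26, 4]
R5 ← R5 − (46/5)·R3: [0, 0, 0, 247/5, -38/5]
R5 ← R5 + (19/10)·R4: [0, 0, 0, 0, 0]
4 nonzero rows, so rank(A) = 4.
A has 5 columns; by rank–nullity, nullity = 5 − 4 = 1.

1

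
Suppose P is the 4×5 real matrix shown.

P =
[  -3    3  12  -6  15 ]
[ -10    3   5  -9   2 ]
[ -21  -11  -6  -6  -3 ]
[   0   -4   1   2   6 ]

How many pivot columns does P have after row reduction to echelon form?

Row reduce to echelon form.
R2 ← R2 − (10/3)·R1: [0, -7, -35, 11, -48]
R3 ← R3 − (7)·R1: [0, -32, -90, 36, -108]
R3 ← R3 − (32/7)·R2: [0, 0, 70, -100/7, 780/7]
R4 ← R4 − (4/7)·R2: [0, 0, 21, -30/7, 234/7]
R4 ← R4 − (3/10)·R3: [0, 0, 0, 0, 0]
Echelon form has 3 nonzero rows, so rank(P) = 3.
Each nonzero row contributes one pivot column: 3 pivot columns.

3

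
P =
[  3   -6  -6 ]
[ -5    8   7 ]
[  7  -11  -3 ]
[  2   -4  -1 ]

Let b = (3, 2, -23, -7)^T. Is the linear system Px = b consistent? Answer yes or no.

yes

Row reduce the augmented matrix [P | b].
R2 ← R2 + (5/3)·R1: [0, -2, -3, 7]
R3 ← R3 − (7/3)·R1: [0, 3, 11, -30]
R4 ← R4 − (2/3)·R1: [0, 0, 3, -9]
R3 ← R3 + (3/2)·R2: [0, 0, 13/2, -39/2]
R4 ← R4 − (6/13)·R3: [0, 0, 0, 0]
The echelon form has 3 nonzero rows, and every pivot lies in the first 3 columns, so rank(P) = rank([P|b]) = 3.
The system is consistent.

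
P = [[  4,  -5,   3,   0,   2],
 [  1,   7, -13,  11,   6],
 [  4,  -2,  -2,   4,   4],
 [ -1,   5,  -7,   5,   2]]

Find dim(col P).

2

Row reduce to echelon form.
R2 ← R2 − (1/4)·R1: [0, 33/4, -55/4, 11, 11/2]
R3 ← R3 − R1: [0, 3, -5, 4, 2]
R4 ← R4 + (1/4)·R1: [0, 15/4, -25/4, 5, 5/2]
R3 ← R3 − (4/11)·R2: [0, 0, 0, 0, 0]
R4 ← R4 − (5/11)·R2: [0, 0, 0, 0, 0]
Echelon form has 2 nonzero rows, so rank(P) = 2.
The column space has dimension equal to the rank: 2.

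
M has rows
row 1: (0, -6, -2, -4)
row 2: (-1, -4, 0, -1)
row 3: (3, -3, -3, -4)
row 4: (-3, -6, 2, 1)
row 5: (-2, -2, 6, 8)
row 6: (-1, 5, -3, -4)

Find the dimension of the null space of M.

Row reduce to echelon form.
Swap R1 ↔ R2
R3 ← R3 + (3)·R1: [0, -15, -3, -7]
R4 ← R4 − (3)·R1: [0, 6, 2, 4]
R5 ← R5 − (2)·R1: [0, 6, 6, 10]
R6 ← R6 − R1: [0, 9, -3, -3]
R3 ← R3 − (5/2)·R2: [0, 0, 2, 3]
R4 ← R4 + R2: [0, 0, 0, 0]
R5 ← R5 + R2: [0, 0, 4, 6]
R6 ← R6 + (3/2)·R2: [0, 0, -6, -9]
R5 ← R5 − (2)·R3: [0, 0, 0, 0]
R6 ← R6 + (3)·R3: [0, 0, 0, 0]
3 nonzero rows, so rank(M) = 3.
M has 4 columns; by rank–nullity, nullity = 4 − 3 = 1.

1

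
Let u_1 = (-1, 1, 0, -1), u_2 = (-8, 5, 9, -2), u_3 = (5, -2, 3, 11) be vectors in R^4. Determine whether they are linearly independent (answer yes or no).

Form the matrix with these vectors as rows and row reduce.
R2 ← R2 − (8)·R1: [0, -3, 9, 6]
R3 ← R3 + (5)·R1: [0, 3, 3, 6]
R3 ← R3 + R2: [0, 0, 12, 12]
3 nonzero rows, so the 3 vectors span a space of dimension 3.
Since 3 = 3, the vectors are linearly independent.

yes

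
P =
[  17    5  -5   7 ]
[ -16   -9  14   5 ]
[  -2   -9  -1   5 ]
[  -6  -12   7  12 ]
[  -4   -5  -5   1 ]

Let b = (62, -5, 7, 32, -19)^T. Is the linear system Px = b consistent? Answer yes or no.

Row reduce the augmented matrix [P | b].
R2 ← R2 + (16/17)·R1: [0, -73/17, 158/17, 197/17, 907/17]
R3 ← R3 + (2/17)·R1: [0, -143/17, -27/17, 99/17, 243/17]
R4 ← R4 + (6/17)·R1: [0, -174/17, 89/17, 246/17, 916/17]
R5 ← R5 + (4/17)·R1: [0, -65/17, -105/17, 45/17, -75/17]
R3 ← R3 − (143/73)·R2: [0, 0, -1445/73, -1232/73, -6586/73]
R4 ← R4 − (174/73)·R2: [0, 0, -1235/73, -960/73, -5350/73]
R5 ← R5 − (65/73)·R2: [0, 0, -1055/73, -560/73, -3790/73]
R4 ← R4 − (247/289)·R3: [0, 0, 0, 368/289, 1104/289]
R5 ← R5 − (211/289)·R3: [0, 0, 0, 1344/289, 4032/289]
R5 ← R5 − (84/23)·R4: [0, 0, 0, 0, 0]
The echelon form has 4 nonzero rows, and every pivot lies in the first 4 columns, so rank(P) = rank([P|b]) = 4.
The system is consistent.

yes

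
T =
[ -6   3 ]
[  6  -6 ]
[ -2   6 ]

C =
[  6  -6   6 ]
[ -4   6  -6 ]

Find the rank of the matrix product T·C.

First compute TC:
[[-48,  54, -54],
 [ 60, -72,  72],
 [-36,  48, -48]]
Now row reduce the product.
R2 ← R2 + (5/4)·R1: [0, -9/2, 9/2]
R3 ← R3 − (3/4)·R1: [0, 15/2, -15/2]
R3 ← R3 + (5/3)·R2: [0, 0, 0]
2 nonzero rows, so rank(TC) = 2.

2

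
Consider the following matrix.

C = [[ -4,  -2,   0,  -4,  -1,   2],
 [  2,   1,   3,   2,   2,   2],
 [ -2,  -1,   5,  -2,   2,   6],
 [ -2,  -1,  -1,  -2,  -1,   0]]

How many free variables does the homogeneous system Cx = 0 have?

Row reduce to echelon form.
R2 ← R2 + (1/2)·R1: [0, 0, 3, 0, 3/2, 3]
R3 ← R3 − (1/2)·R1: [0, 0, 5, 0, 5/2, 5]
R4 ← R4 − (1/2)·R1: [0, 0, -1, 0, -1/2, -1]
R3 ← R3 − (5/3)·R2: [0, 0, 0, 0, 0, 0]
R4 ← R4 + (1/3)·R2: [0, 0, 0, 0, 0, 0]
2 nonzero rows, so rank(C) = 2.
C has 6 columns; by rank–nullity, nullity = 6 − 2 = 4.

4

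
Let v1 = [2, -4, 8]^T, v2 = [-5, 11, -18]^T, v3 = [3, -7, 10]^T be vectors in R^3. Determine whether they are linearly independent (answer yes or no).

no

Form the matrix with these vectors as rows and row reduce.
R2 ← R2 + (5/2)·R1: [0, 1, 2]
R3 ← R3 − (3/2)·R1: [0, -1, -2]
R3 ← R3 + R2: [0, 0, 0]
2 nonzero rows, so the 3 vectors span a space of dimension 2.
Since 2 < 3, the vectors are linearly dependent.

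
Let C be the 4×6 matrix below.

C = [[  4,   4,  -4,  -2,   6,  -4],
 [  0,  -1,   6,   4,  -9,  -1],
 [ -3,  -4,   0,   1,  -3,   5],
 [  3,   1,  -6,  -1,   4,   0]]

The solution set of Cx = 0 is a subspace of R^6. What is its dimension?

Row reduce to echelon form.
R3 ← R3 + (3/4)·R1: [0, -1, -3, -1/2, 3/2, 2]
R4 ← R4 − (3/4)·R1: [0, -2, -3, 1/2, -1/2, 3]
R3 ← R3 − R2: [0, 0, -9, -9/2, 21/2, 3]
R4 ← R4 − (2)·R2: [0, 0, -15, -15/2, 35/2, 5]
R4 ← R4 − (5/3)·R3: [0, 0, 0, 0, 0, 0]
3 nonzero rows, so rank(C) = 3.
C has 6 columns; by rank–nullity, nullity = 6 − 3 = 3.

3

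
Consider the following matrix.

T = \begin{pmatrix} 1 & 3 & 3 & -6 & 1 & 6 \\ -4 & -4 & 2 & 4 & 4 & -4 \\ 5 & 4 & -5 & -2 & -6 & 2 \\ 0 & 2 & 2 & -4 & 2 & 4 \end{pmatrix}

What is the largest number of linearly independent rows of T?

3

Row reduce to echelon form.
R2 ← R2 + (4)·R1: [0, 8, 14, -20, 8, 20]
R3 ← R3 − (5)·R1: [0, -11, -20, 28, -11, -28]
R3 ← R3 + (11/8)·R2: [0, 0, -3/4, 1/2, 0, -1/2]
R4 ← R4 − (1/4)·R2: [0, 0, -3/2, 1, 0, -1]
R4 ← R4 − (2)·R3: [0, 0, 0, 0, 0, 0]
Echelon form has 3 nonzero rows, so rank(T) = 3.
The rank gives the maximum number of linearly independent rows: 3.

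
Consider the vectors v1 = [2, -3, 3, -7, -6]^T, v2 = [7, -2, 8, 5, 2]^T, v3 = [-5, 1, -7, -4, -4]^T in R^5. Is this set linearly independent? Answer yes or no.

Form the matrix with these vectors as rows and row reduce.
R2 ← R2 − (7/2)·R1: [0, 17/2, -5/2, 59/2, 23]
R3 ← R3 + (5/2)·R1: [0, -13/2, 1/2, -43/2, -19]
R3 ← R3 + (13/17)·R2: [0, 0, -24/17, 18/17, -24/17]
3 nonzero rows, so the 3 vectors span a space of dimension 3.
Since 3 = 3, the vectors are linearly independent.

yes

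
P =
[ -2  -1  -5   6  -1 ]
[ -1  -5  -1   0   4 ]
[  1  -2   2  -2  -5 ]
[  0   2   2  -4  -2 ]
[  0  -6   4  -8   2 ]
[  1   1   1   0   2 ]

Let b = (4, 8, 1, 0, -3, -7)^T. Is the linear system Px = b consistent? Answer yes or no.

no

Row reduce the augmented matrix [P | b].
R2 ← R2 − (1/2)·R1: [0, -9/2, 3/2, -3, 9/2, 6]
R3 ← R3 + (1/2)·R1: [0, -5/2, -1/2, 1, -11/2, 3]
R6 ← R6 + (1/2)·R1: [0, 1/2, -3/2, 3, 3/2, -5]
R3 ← R3 − (5/9)·R2: [0, 0, -4/3, 8/3, -8, -1/3]
R4 ← R4 + (4/9)·R2: [0, 0, 8/3, -16/3, 0, 8/3]
R5 ← R5 − (4/3)·R2: [0, 0, 2, -4, -4, -11]
R6 ← R6 + (1/9)·R2: [0, 0, -4/3, 8/3, 2, -13/3]
R4 ← R4 + (2)·R3: [0, 0, 0, 0, -16, 2]
R5 ← R5 + (3/2)·R3: [0, 0, 0, 0, -16, -23/2]
R6 ← R6 − R3: [0, 0, 0, 0, 10, -4]
R5 ← R5 − R4: [0, 0, 0, 0, 0, -27/2]
R6 ← R6 + (5/8)·R4: [0, 0, 0, 0, 0, -11/4]
R6 ← R6 − (11/54)·R5: [0, 0, 0, 0, 0, 0]
The echelon form has 5 nonzero rows; the last pivot sits in the augmented column, so rank(P) = 4 but rank([P|b]) = 5.
Since the ranks differ, the system is inconsistent.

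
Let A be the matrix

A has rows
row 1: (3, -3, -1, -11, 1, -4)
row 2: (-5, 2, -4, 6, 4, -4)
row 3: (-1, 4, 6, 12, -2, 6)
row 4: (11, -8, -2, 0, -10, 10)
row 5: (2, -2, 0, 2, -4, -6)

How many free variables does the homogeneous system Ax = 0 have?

1

Row reduce to echelon form.
R2 ← R2 + (5/3)·R1: [0, -3, -17/3, -37/3, 17/3, -32/3]
R3 ← R3 + (1/3)·R1: [0, 3, 17/3, 25/3, -5/3, 14/3]
R4 ← R4 − (11/3)·R1: [0, 3, 5/3, 121/3, -41/3, 74/3]
R5 ← R5 − (2/3)·R1: [0, 0, 2/3, 28/3, -14/3, -10/3]
R3 ← R3 + R2: [0, 0, 0, -4, 4, -6]
R4 ← R4 + R2: [0, 0, -4, 28, -8, 14]
Swap R3 ↔ R4
R5 ← R5 + (1/6)·R3: [0, 0, 0, 14, -6, -1]
R5 ← R5 + (7/2)·R4: [0, 0, 0, 0, 8, -22]
5 nonzero rows, so rank(A) = 5.
A has 6 columns; by rank–nullity, nullity = 6 − 5 = 1.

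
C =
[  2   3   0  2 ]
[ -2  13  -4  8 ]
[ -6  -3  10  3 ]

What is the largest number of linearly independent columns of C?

3

Row reduce to echelon form.
R2 ← R2 + R1: [0, 16, -4, 10]
R3 ← R3 + (3)·R1: [0, 6, 10, 9]
R3 ← R3 − (3/8)·R2: [0, 0, 23/2, 21/4]
Echelon form has 3 nonzero rows, so rank(C) = 3.
The rank gives the maximum number of linearly independent columns: 3.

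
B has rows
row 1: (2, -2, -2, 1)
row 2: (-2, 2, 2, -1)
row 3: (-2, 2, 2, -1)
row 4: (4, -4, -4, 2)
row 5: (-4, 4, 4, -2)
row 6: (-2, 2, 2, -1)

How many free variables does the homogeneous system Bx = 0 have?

3

Row reduce to echelon form.
R2 ← R2 + R1: [0, 0, 0, 0]
R3 ← R3 + R1: [0, 0, 0, 0]
R4 ← R4 − (2)·R1: [0, 0, 0, 0]
R5 ← R5 + (2)·R1: [0, 0, 0, 0]
R6 ← R6 + R1: [0, 0, 0, 0]
1 nonzero row, so rank(B) = 1.
B has 4 columns; by rank–nullity, nullity = 4 − 1 = 3.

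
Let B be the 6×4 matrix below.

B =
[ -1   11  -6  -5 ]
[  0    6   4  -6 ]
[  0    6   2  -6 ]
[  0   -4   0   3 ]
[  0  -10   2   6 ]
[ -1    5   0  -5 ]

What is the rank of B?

4

Row reduce to echelon form.
R6 ← R6 − R1: [0, -6, 6, 0]
R3 ← R3 − R2: [0, 0, -2, 0]
R4 ← R4 + (2/3)·R2: [0, 0, 8/3, -1]
R5 ← R5 + (5/3)·R2: [0, 0, 26/3, -4]
R6 ← R6 + R2: [0, 0, 10, -6]
R4 ← R4 + (4/3)·R3: [0, 0, 0, -1]
R5 ← R5 + (13/3)·R3: [0, 0, 0, -4]
R6 ← R6 + (5)·R3: [0, 0, 0, -6]
R5 ← R5 − (4)·R4: [0, 0, 0, 0]
R6 ← R6 − (6)·R4: [0, 0, 0, 0]
Echelon form has 4 nonzero rows, so rank(B) = 4.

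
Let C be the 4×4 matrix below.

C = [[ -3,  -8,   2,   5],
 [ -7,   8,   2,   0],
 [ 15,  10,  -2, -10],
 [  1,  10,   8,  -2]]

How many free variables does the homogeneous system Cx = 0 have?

Row reduce to echelon form.
R2 ← R2 − (7/3)·R1: [0, 80/3, -8/3, -35/3]
R3 ← R3 + (5)·R1: [0, -30, 8, 15]
R4 ← R4 + (1/3)·R1: [0, 22/3, 26/3, -1/3]
R3 ← R3 + (9/8)·R2: [0, 0, 5, 15/8]
R4 ← R4 − (11/40)·R2: [0, 0, 47/5, 23/8]
R4 ← R4 − (47/25)·R3: [0, 0, 0, -13/20]
4 nonzero rows, so rank(C) = 4.
C has 4 columns; by rank–nullity, nullity = 4 − 4 = 0.

0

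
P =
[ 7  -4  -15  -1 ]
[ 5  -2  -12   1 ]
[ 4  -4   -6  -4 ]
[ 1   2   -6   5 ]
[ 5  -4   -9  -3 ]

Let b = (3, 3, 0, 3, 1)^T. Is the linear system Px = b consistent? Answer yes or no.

Row reduce the augmented matrix [P | b].
R2 ← R2 − (5/7)·R1: [0, 6/7, -9/7, 12/7, 6/7]
R3 ← R3 − (4/7)·R1: [0, -12/7, 18/7, -24/7, -12/7]
R4 ← R4 − (1/7)·R1: [0, 18/7, -27/7, 36/7, 18/7]
R5 ← R5 − (5/7)·R1: [0, -8/7, 12/7, -16/7, -8/7]
R3 ← R3 + (2)·R2: [0, 0, 0, 0, 0]
R4 ← R4 − (3)·R2: [0, 0, 0, 0, 0]
R5 ← R5 + (4/3)·R2: [0, 0, 0, 0, 0]
The echelon form has 2 nonzero rows, and every pivot lies in the first 4 columns, so rank(P) = rank([P|b]) = 2.
The system is consistent.

yes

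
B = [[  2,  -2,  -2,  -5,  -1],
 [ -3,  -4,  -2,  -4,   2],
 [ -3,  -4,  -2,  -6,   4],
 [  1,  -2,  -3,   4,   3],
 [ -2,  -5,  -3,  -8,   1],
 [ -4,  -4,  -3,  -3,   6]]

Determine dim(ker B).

Row reduce to echelon form.
R2 ← R2 + (3/2)·R1: [0, -7, -5, -23/2, 1/2]
R3 ← R3 + (3/2)·R1: [0, -7, -5, -27/2, 5/2]
R4 ← R4 − (1/2)·R1: [0, -1, -2, 13/2, 7/2]
R5 ← R5 + R1: [0, -7, -5, -13, 0]
R6 ← R6 + (2)·R1: [0, -8, -7, -13, 4]
R3 ← R3 − R2: [0, 0, 0, -2, 2]
R4 ← R4 − (1/7)·R2: [0, 0, -9/7, 57/7, 24/7]
R5 ← R5 − R2: [0, 0, 0, -3/2, -1/2]
R6 ← R6 − (8/7)·R2: [0, 0, -9/7, 1/7, 24/7]
Swap R3 ↔ R4
R6 ← R6 − R3: [0, 0, 0, -8, 0]
R5 ← R5 − (3/4)·R4: [0, 0, 0, 0, -2]
R6 ← R6 − (4)·R4: [0, 0, 0, 0, -8]
R6 ← R6 − (4)·R5: [0, 0, 0, 0, 0]
5 nonzero rows, so rank(B) = 5.
B has 5 columns; by rank–nullity, nullity = 5 − 5 = 0.

0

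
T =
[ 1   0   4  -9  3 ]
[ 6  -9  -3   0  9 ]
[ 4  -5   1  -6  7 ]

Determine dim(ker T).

Row reduce to echelon form.
R2 ← R2 − (6)·R1: [0, -9, -27, 54, -9]
R3 ← R3 − (4)·R1: [0, -5, -15, 30, -5]
R3 ← R3 − (5/9)·R2: [0, 0, 0, 0, 0]
2 nonzero rows, so rank(T) = 2.
T has 5 columns; by rank–nullity, nullity = 5 − 2 = 3.

3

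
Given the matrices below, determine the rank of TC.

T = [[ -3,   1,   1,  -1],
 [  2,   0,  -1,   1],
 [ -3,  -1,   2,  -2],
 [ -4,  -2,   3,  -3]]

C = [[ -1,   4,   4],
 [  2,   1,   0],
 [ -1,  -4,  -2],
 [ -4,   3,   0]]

2

First compute TC:
[[  8, -18, -14],
 [ -5,  15,  10],
 [  7, -27, -16],
 [  9, -39, -22]]
Now row reduce the product.
R2 ← R2 + (5/8)·R1: [0, 15/4, 5/4]
R3 ← R3 − (7/8)·R1: [0, -45/4, -15/4]
R4 ← R4 − (9/8)·R1: [0, -75/4, -25/4]
R3 ← R3 + (3)·R2: [0, 0, 0]
R4 ← R4 + (5)·R2: [0, 0, 0]
2 nonzero rows, so rank(TC) = 2.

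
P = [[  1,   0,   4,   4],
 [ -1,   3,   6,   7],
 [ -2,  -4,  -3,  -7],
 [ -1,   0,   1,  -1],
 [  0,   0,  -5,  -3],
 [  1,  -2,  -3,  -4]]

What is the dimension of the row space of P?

4

Row reduce to echelon form.
R2 ← R2 + R1: [0, 3, 10, 11]
R3 ← R3 + (2)·R1: [0, -4, 5, 1]
R4 ← R4 + R1: [0, 0, 5, 3]
R6 ← R6 − R1: [0, -2, -7, -8]
R3 ← R3 + (4/3)·R2: [0, 0, 55/3, 47/3]
R6 ← R6 + (2/3)·R2: [0, 0, -1/3, -2/3]
R4 ← R4 − (3/11)·R3: [0, 0, 0, -14/11]
R5 ← R5 + (3/11)·R3: [0, 0, 0, 14/11]
R6 ← R6 + (1/55)·R3: [0, 0, 0, -21/55]
R5 ← R5 + R4: [0, 0, 0, 0]
R6 ← R6 − (3/10)·R4: [0, 0, 0, 0]
Echelon form has 4 nonzero rows, so rank(P) = 4.
The row space has dimension equal to the rank: 4.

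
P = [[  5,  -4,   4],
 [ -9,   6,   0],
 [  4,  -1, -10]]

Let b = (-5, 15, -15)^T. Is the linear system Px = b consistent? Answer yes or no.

Row reduce the augmented matrix [P | b].
R2 ← R2 + (9/5)·R1: [0, -6/5, 36/5, 6]
R3 ← R3 − (4/5)·R1: [0, 11/5, -66/5, -11]
R3 ← R3 + (11/6)·R2: [0, 0, 0, 0]
The echelon form has 2 nonzero rows, and every pivot lies in the first 3 columns, so rank(P) = rank([P|b]) = 2.
The system is consistent.

yes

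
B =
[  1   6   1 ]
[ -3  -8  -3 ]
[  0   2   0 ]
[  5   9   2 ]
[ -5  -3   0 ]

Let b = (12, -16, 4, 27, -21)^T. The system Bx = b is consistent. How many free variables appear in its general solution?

Row reduce the augmented matrix [B | b].
R2 ← R2 + (3)·R1: [0, 10, 0, 20]
R4 ← R4 − (5)·R1: [0, -21, -3, -33]
R5 ← R5 + (5)·R1: [0, 27, 5, 39]
R3 ← R3 − (1/5)·R2: [0, 0, 0, 0]
R4 ← R4 + (21/10)·R2: [0, 0, -3, 9]
R5 ← R5 − (27/10)·R2: [0, 0, 5, -15]
Swap R3 ↔ R4
R5 ← R5 + (5/3)·R3: [0, 0, 0, 0]
The echelon form has 3 nonzero rows, and every pivot lies in the first 3 columns, so rank(B) = rank([B|b]) = 3.
The system is consistent.
Free variables = (unknowns) − (rank) = 3 − 3 = 0.

0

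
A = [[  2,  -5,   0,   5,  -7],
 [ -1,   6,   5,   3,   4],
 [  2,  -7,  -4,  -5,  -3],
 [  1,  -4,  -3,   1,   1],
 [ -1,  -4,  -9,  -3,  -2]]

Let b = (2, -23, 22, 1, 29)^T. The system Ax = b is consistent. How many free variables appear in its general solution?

0

Row reduce the augmented matrix [A | b].
R2 ← R2 + (1/2)·R1: [0, 7/2, 5, 11/2, 1/2, -22]
R3 ← R3 − R1: [0, -2, -4, -10, 4, 20]
R4 ← R4 − (1/2)·R1: [0, -3/2, -3, -3/2, 9/2, 0]
R5 ← R5 + (1/2)·R1: [0, -13/2, -9, -1/2, -11/2, 30]
R3 ← R3 + (4/7)·R2: [0, 0, -8/7, -48/7, 30/7, 52/7]
R4 ← R4 + (3/7)·R2: [0, 0, -6/7, 6/7, 33/7, -66/7]
R5 ← R5 + (13/7)·R2: [0, 0, 2/7, 68/7, -32/7, -76/7]
R4 ← R4 − (3/4)·R3: [0, 0, 0, 6, 3/2, -15]
R5 ← R5 + (1/4)·R3: [0, 0, 0, 8, -7/2, -9]
R5 ← R5 − (4/3)·R4: [0, 0, 0, 0, -11/2, 11]
The echelon form has 5 nonzero rows, and every pivot lies in the first 5 columns, so rank(A) = rank([A|b]) = 5.
The system is consistent.
Free variables = (unknowns) − (rank) = 5 − 5 = 0.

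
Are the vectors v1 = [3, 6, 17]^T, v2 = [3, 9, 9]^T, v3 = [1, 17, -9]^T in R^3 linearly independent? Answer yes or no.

Form the matrix with these vectors as rows and row reduce.
R2 ← R2 − R1: [0, 3, -8]
R3 ← R3 − (1/3)·R1: [0, 15, -44/3]
R3 ← R3 − (5)·R2: [0, 0, 76/3]
3 nonzero rows, so the 3 vectors span a space of dimension 3.
Since 3 = 3, the vectors are linearly independent.

yes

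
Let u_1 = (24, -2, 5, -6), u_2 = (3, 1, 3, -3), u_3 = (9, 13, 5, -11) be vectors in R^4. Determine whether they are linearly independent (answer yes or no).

yes

Form the matrix with these vectors as rows and row reduce.
R2 ← R2 − (1/8)·R1: [0, 5/4, 19/8, -9/4]
R3 ← R3 − (3/8)·R1: [0, 55/4, 25/8, -35/4]
R3 ← R3 − (11)·R2: [0, 0, -23, 16]
3 nonzero rows, so the 3 vectors span a space of dimension 3.
Since 3 = 3, the vectors are linearly independent.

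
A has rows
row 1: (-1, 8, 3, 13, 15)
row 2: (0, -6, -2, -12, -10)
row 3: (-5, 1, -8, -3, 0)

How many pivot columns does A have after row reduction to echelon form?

3

Row reduce to echelon form.
R3 ← R3 − (5)·R1: [0, -39, -23, -68, -75]
R3 ← R3 − (13/2)·R2: [0, 0, -10, 10, -10]
Echelon form has 3 nonzero rows, so rank(A) = 3.
Each nonzero row contributes one pivot column: 3 pivot columns.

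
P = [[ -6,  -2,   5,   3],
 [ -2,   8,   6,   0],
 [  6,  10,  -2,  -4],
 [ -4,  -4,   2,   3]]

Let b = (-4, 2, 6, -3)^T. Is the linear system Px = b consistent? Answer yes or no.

Row reduce the augmented matrix [P | b].
R2 ← R2 − (1/3)·R1: [0, 26/3, 13/3, -1, 10/3]
R3 ← R3 + R1: [0, 8, 3, -1, 2]
R4 ← R4 − (2/3)·R1: [0, -8/3, -4/3, 1, -1/3]
R3 ← R3 − (12/13)·R2: [0, 0, -1, -1/13, -14/13]
R4 ← R4 + (4/13)·R2: [0, 0, 0, 9/13, 9/13]
The echelon form has 4 nonzero rows, and every pivot lies in the first 4 columns, so rank(P) = rank([P|b]) = 4.
The system is consistent.

yes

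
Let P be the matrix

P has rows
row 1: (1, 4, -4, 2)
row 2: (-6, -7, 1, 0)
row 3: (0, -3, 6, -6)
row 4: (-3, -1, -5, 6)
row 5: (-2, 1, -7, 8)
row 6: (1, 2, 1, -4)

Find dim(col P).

3

Row reduce to echelon form.
R2 ← R2 + (6)·R1: [0, 17, -23, 12]
R4 ← R4 + (3)·R1: [0, 11, -17, 12]
R5 ← R5 + (2)·R1: [0, 9, -15, 12]
R6 ← R6 − R1: [0, -2, 5, -6]
R3 ← R3 + (3/17)·R2: [0, 0, 33/17, -66/17]
R4 ← R4 − (11/17)·R2: [0, 0, -36/17, 72/17]
R5 ← R5 − (9/17)·R2: [0, 0, -48/17, 96/17]
R6 ← R6 + (2/17)·R2: [0, 0, 39/17, -78/17]
R4 ← R4 + (12/11)·R3: [0, 0, 0, 0]
R5 ← R5 + (16/11)·R3: [0, 0, 0, 0]
R6 ← R6 − (13/11)·R3: [0, 0, 0, 0]
Echelon form has 3 nonzero rows, so rank(P) = 3.
The column space has dimension equal to the rank: 3.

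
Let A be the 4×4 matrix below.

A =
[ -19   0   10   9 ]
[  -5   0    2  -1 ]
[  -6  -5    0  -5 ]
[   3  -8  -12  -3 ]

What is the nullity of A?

Row reduce to echelon form.
R2 ← R2 − (5/19)·R1: [0, 0, -12/19, -64/19]
R3 ← R3 − (6/19)·R1: [0, -5, -60/19, -149/19]
R4 ← R4 + (3/19)·R1: [0, -8, -198/19, -30/19]
Swap R2 ↔ R3
R4 ← R4 − (8/5)·R2: [0, 0, -102/19, 1042/95]
R4 ← R4 − (17/2)·R3: [0, 0, 0, 198/5]
4 nonzero rows, so rank(A) = 4.
A has 4 columns; by rank–nullity, nullity = 4 − 4 = 0.

0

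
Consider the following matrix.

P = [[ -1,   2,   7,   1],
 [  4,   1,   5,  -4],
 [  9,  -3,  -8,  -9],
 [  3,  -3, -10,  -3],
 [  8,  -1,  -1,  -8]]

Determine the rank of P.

2

Row reduce to echelon form.
R2 ← R2 + (4)·R1: [0, 9, 33, 0]
R3 ← R3 + (9)·R1: [0, 15, 55, 0]
R4 ← R4 + (3)·R1: [0, 3, 11, 0]
R5 ← R5 + (8)·R1: [0, 15, 55, 0]
R3 ← R3 − (5/3)·R2: [0, 0, 0, 0]
R4 ← R4 − (1/3)·R2: [0, 0, 0, 0]
R5 ← R5 − (5/3)·R2: [0, 0, 0, 0]
Echelon form has 2 nonzero rows, so rank(P) = 2.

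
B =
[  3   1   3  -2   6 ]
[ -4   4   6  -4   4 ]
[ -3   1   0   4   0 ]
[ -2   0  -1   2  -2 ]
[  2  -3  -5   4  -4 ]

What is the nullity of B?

Row reduce to echelon form.
R2 ← R2 + (4/3)·R1: [0, 16/3, 10, -20/3, 12]
R3 ← R3 + R1: [0, 2, 3, 2, 6]
R4 ← R4 + (2/3)·R1: [0, 2/3, 1, 2/3, 2]
R5 ← R5 − (2/3)·R1: [0, -11/3, -7, 16/3, -8]
R3 ← R3 − (3/8)·R2: [0, 0, -3/4, 9/2, 3/2]
R4 ← R4 − (1/8)·R2: [0, 0, -1/4, 3/2, 1/2]
R5 ← R5 + (11/16)·R2: [0, 0, -1/8, 3/4, 1/4]
R4 ← R4 − (1/3)·R3: [0, 0, 0, 0, 0]
R5 ← R5 − (1/6)·R3: [0, 0, 0, 0, 0]
3 nonzero rows, so rank(B) = 3.
B has 5 columns; by rank–nullity, nullity = 5 − 3 = 2.

2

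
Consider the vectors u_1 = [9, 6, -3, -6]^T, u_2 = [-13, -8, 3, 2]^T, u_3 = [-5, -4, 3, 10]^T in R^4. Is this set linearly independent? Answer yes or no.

Form the matrix with these vectors as rows and row reduce.
R2 ← R2 + (13/9)·R1: [0, 2/3, -4/3, -20/3]
R3 ← R3 + (5/9)·R1: [0, -2/3, 4/3, 20/3]
R3 ← R3 + R2: [0, 0, 0, 0]
2 nonzero rows, so the 3 vectors span a space of dimension 2.
Since 2 < 3, the vectors are linearly dependent.

no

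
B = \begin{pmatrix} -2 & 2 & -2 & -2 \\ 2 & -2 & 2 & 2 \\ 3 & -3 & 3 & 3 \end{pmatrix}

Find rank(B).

1

Row reduce to echelon form.
R2 ← R2 + R1: [0, 0, 0, 0]
R3 ← R3 + (3/2)·R1: [0, 0, 0, 0]
Echelon form has 1 nonzero row, so rank(B) = 1.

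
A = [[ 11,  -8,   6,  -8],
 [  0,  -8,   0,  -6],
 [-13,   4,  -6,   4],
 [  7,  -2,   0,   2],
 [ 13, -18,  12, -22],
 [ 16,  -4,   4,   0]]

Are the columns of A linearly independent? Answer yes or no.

Row reduce A to echelon form.
R3 ← R3 + (13/11)·R1: [0, -60/11, 12/11, -60/11]
R4 ← R4 − (7/11)·R1: [0, 34/11, -42/11, 78/11]
R5 ← R5 − (13/11)·R1: [0, -94/11, 54/11, -138/11]
R6 ← R6 − (16/11)·R1: [0, 84/11, -52/11, 128/11]
R3 ← R3 − (15/22)·R2: [0, 0, 12/11, -15/11]
R4 ← R4 + (17/44)·R2: [0, 0, -42/11, 105/22]
R5 ← R5 − (47/44)·R2: [0, 0, 54/11, -135/22]
R6 ← R6 + (21/22)·R2: [0, 0, -52/11, 65/11]
R4 ← R4 + (7/2)·R3: [0, 0, 0, 0]
R5 ← R5 − (9/2)·R3: [0, 0, 0, 0]
R6 ← R6 + (13/3)·R3: [0, 0, 0, 0]
3 pivots among 4 columns.
Only 3 < 4 pivot columns, so the columns are linearly dependent.

no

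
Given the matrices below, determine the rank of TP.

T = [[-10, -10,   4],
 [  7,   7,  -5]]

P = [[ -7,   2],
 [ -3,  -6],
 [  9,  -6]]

First compute TP:
[[136,  16],
 [-115,   2]]
Now row reduce the product.
R2 ← R2 + (115/136)·R1: [0, 264/17]
2 nonzero rows, so rank(TP) = 2.

2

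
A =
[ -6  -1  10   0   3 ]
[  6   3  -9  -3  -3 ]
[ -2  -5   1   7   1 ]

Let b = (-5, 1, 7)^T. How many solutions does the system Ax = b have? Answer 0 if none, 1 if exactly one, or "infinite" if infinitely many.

Row reduce the augmented matrix [A | b].
R2 ← R2 + R1: [0, 2, 1, -3, 0, -4]
R3 ← R3 − (1/3)·R1: [0, -14/3, -7/3, 7, 0, 26/3]
R3 ← R3 + (7/3)·R2: [0, 0, 0, 0, 0, -2/3]
The echelon form has 3 nonzero rows; the last pivot sits in the augmented column, so rank(A) = 2 but rank([A|b]) = 3.
Since the ranks differ, the system is inconsistent.
It has no solutions.

0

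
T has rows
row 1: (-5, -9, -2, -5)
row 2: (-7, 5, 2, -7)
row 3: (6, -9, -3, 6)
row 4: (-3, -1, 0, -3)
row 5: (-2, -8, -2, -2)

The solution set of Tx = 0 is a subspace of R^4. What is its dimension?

Row reduce to echelon form.
R2 ← R2 − (7/5)·R1: [0, 88/5, 24/5, 0]
R3 ← R3 + (6/5)·R1: [0, -99/5, -27/5, 0]
R4 ← R4 − (3/5)·R1: [0, 22/5, 6/5, 0]
R5 ← R5 − (2/5)·R1: [0, -22/5, -6/5, 0]
R3 ← R3 + (9/8)·R2: [0, 0, 0, 0]
R4 ← R4 − (1/4)·R2: [0, 0, 0, 0]
R5 ← R5 + (1/4)·R2: [0, 0, 0, 0]
2 nonzero rows, so rank(T) = 2.
T has 4 columns; by rank–nullity, nullity = 4 − 2 = 2.

2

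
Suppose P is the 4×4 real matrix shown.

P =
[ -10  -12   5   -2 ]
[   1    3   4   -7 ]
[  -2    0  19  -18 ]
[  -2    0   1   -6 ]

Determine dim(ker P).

1

Row reduce to echelon form.
R2 ← R2 + (1/10)·R1: [0, 9/5, 9/2, -36/5]
R3 ← R3 − (1/5)·R1: [0, 12/5, 18, -88/5]
R4 ← R4 − (1/5)·R1: [0, 12/5, 0, -28/5]
R3 ← R3 − (4/3)·R2: [0, 0, 12, -8]
R4 ← R4 − (4/3)·R2: [0, 0, -6, 4]
R4 ← R4 + (1/2)·R3: [0, 0, 0, 0]
3 nonzero rows, so rank(P) = 3.
P has 4 columns; by rank–nullity, nullity = 4 − 3 = 1.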